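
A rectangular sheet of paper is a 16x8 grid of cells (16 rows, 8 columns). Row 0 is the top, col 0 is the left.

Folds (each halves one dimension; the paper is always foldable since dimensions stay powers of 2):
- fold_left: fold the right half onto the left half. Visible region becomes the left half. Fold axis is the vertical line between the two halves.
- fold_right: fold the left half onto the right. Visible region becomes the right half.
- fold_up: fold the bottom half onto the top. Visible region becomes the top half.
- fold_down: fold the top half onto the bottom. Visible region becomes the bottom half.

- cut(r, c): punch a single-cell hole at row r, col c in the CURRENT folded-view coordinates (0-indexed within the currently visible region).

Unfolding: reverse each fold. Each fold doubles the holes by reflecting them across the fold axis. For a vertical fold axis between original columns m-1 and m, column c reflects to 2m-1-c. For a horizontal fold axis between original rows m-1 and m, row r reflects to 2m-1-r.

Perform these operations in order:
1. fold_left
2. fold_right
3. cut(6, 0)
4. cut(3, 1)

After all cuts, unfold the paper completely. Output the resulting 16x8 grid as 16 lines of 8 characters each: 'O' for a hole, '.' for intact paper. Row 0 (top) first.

Op 1 fold_left: fold axis v@4; visible region now rows[0,16) x cols[0,4) = 16x4
Op 2 fold_right: fold axis v@2; visible region now rows[0,16) x cols[2,4) = 16x2
Op 3 cut(6, 0): punch at orig (6,2); cuts so far [(6, 2)]; region rows[0,16) x cols[2,4) = 16x2
Op 4 cut(3, 1): punch at orig (3,3); cuts so far [(3, 3), (6, 2)]; region rows[0,16) x cols[2,4) = 16x2
Unfold 1 (reflect across v@2): 4 holes -> [(3, 0), (3, 3), (6, 1), (6, 2)]
Unfold 2 (reflect across v@4): 8 holes -> [(3, 0), (3, 3), (3, 4), (3, 7), (6, 1), (6, 2), (6, 5), (6, 6)]

Answer: ........
........
........
O..OO..O
........
........
.OO..OO.
........
........
........
........
........
........
........
........
........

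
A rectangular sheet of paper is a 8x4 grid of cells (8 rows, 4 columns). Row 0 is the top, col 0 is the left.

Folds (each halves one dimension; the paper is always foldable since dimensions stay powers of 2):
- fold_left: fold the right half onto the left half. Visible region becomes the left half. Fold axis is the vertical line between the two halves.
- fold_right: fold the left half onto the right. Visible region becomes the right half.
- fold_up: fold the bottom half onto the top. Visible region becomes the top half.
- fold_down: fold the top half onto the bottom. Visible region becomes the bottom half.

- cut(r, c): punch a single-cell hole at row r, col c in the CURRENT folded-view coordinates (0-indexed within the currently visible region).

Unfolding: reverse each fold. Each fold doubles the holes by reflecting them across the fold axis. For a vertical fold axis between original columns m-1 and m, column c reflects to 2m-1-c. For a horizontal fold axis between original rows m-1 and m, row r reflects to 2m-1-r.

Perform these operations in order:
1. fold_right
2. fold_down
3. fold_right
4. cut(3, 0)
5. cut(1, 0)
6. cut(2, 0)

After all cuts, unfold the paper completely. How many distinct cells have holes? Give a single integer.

Op 1 fold_right: fold axis v@2; visible region now rows[0,8) x cols[2,4) = 8x2
Op 2 fold_down: fold axis h@4; visible region now rows[4,8) x cols[2,4) = 4x2
Op 3 fold_right: fold axis v@3; visible region now rows[4,8) x cols[3,4) = 4x1
Op 4 cut(3, 0): punch at orig (7,3); cuts so far [(7, 3)]; region rows[4,8) x cols[3,4) = 4x1
Op 5 cut(1, 0): punch at orig (5,3); cuts so far [(5, 3), (7, 3)]; region rows[4,8) x cols[3,4) = 4x1
Op 6 cut(2, 0): punch at orig (6,3); cuts so far [(5, 3), (6, 3), (7, 3)]; region rows[4,8) x cols[3,4) = 4x1
Unfold 1 (reflect across v@3): 6 holes -> [(5, 2), (5, 3), (6, 2), (6, 3), (7, 2), (7, 3)]
Unfold 2 (reflect across h@4): 12 holes -> [(0, 2), (0, 3), (1, 2), (1, 3), (2, 2), (2, 3), (5, 2), (5, 3), (6, 2), (6, 3), (7, 2), (7, 3)]
Unfold 3 (reflect across v@2): 24 holes -> [(0, 0), (0, 1), (0, 2), (0, 3), (1, 0), (1, 1), (1, 2), (1, 3), (2, 0), (2, 1), (2, 2), (2, 3), (5, 0), (5, 1), (5, 2), (5, 3), (6, 0), (6, 1), (6, 2), (6, 3), (7, 0), (7, 1), (7, 2), (7, 3)]

Answer: 24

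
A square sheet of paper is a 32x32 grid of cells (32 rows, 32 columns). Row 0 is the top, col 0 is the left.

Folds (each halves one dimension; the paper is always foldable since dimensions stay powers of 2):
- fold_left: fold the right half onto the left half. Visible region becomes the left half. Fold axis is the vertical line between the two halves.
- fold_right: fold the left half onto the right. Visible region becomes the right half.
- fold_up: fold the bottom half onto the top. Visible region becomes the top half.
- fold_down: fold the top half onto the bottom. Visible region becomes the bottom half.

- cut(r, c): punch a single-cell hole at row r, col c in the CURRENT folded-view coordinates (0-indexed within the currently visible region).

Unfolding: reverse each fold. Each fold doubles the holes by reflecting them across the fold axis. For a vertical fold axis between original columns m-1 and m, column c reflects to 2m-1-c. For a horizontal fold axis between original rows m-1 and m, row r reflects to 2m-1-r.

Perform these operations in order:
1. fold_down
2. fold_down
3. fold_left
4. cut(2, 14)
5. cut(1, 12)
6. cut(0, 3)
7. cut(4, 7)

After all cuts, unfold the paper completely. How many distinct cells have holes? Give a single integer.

Op 1 fold_down: fold axis h@16; visible region now rows[16,32) x cols[0,32) = 16x32
Op 2 fold_down: fold axis h@24; visible region now rows[24,32) x cols[0,32) = 8x32
Op 3 fold_left: fold axis v@16; visible region now rows[24,32) x cols[0,16) = 8x16
Op 4 cut(2, 14): punch at orig (26,14); cuts so far [(26, 14)]; region rows[24,32) x cols[0,16) = 8x16
Op 5 cut(1, 12): punch at orig (25,12); cuts so far [(25, 12), (26, 14)]; region rows[24,32) x cols[0,16) = 8x16
Op 6 cut(0, 3): punch at orig (24,3); cuts so far [(24, 3), (25, 12), (26, 14)]; region rows[24,32) x cols[0,16) = 8x16
Op 7 cut(4, 7): punch at orig (28,7); cuts so far [(24, 3), (25, 12), (26, 14), (28, 7)]; region rows[24,32) x cols[0,16) = 8x16
Unfold 1 (reflect across v@16): 8 holes -> [(24, 3), (24, 28), (25, 12), (25, 19), (26, 14), (26, 17), (28, 7), (28, 24)]
Unfold 2 (reflect across h@24): 16 holes -> [(19, 7), (19, 24), (21, 14), (21, 17), (22, 12), (22, 19), (23, 3), (23, 28), (24, 3), (24, 28), (25, 12), (25, 19), (26, 14), (26, 17), (28, 7), (28, 24)]
Unfold 3 (reflect across h@16): 32 holes -> [(3, 7), (3, 24), (5, 14), (5, 17), (6, 12), (6, 19), (7, 3), (7, 28), (8, 3), (8, 28), (9, 12), (9, 19), (10, 14), (10, 17), (12, 7), (12, 24), (19, 7), (19, 24), (21, 14), (21, 17), (22, 12), (22, 19), (23, 3), (23, 28), (24, 3), (24, 28), (25, 12), (25, 19), (26, 14), (26, 17), (28, 7), (28, 24)]

Answer: 32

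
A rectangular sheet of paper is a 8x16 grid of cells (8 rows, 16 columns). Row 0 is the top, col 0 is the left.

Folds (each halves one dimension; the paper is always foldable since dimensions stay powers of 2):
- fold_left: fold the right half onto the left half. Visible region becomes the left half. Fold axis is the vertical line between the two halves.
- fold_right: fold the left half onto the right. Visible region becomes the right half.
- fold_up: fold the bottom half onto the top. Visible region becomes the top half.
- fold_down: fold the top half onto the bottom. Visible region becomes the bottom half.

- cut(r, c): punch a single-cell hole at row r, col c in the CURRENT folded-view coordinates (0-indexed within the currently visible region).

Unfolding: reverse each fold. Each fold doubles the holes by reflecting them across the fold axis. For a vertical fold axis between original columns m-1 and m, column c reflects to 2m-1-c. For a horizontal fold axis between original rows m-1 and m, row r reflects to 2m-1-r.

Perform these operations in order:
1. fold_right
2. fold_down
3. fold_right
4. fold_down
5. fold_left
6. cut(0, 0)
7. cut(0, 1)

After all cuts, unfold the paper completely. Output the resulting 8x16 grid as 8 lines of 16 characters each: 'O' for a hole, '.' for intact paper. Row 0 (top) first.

Op 1 fold_right: fold axis v@8; visible region now rows[0,8) x cols[8,16) = 8x8
Op 2 fold_down: fold axis h@4; visible region now rows[4,8) x cols[8,16) = 4x8
Op 3 fold_right: fold axis v@12; visible region now rows[4,8) x cols[12,16) = 4x4
Op 4 fold_down: fold axis h@6; visible region now rows[6,8) x cols[12,16) = 2x4
Op 5 fold_left: fold axis v@14; visible region now rows[6,8) x cols[12,14) = 2x2
Op 6 cut(0, 0): punch at orig (6,12); cuts so far [(6, 12)]; region rows[6,8) x cols[12,14) = 2x2
Op 7 cut(0, 1): punch at orig (6,13); cuts so far [(6, 12), (6, 13)]; region rows[6,8) x cols[12,14) = 2x2
Unfold 1 (reflect across v@14): 4 holes -> [(6, 12), (6, 13), (6, 14), (6, 15)]
Unfold 2 (reflect across h@6): 8 holes -> [(5, 12), (5, 13), (5, 14), (5, 15), (6, 12), (6, 13), (6, 14), (6, 15)]
Unfold 3 (reflect across v@12): 16 holes -> [(5, 8), (5, 9), (5, 10), (5, 11), (5, 12), (5, 13), (5, 14), (5, 15), (6, 8), (6, 9), (6, 10), (6, 11), (6, 12), (6, 13), (6, 14), (6, 15)]
Unfold 4 (reflect across h@4): 32 holes -> [(1, 8), (1, 9), (1, 10), (1, 11), (1, 12), (1, 13), (1, 14), (1, 15), (2, 8), (2, 9), (2, 10), (2, 11), (2, 12), (2, 13), (2, 14), (2, 15), (5, 8), (5, 9), (5, 10), (5, 11), (5, 12), (5, 13), (5, 14), (5, 15), (6, 8), (6, 9), (6, 10), (6, 11), (6, 12), (6, 13), (6, 14), (6, 15)]
Unfold 5 (reflect across v@8): 64 holes -> [(1, 0), (1, 1), (1, 2), (1, 3), (1, 4), (1, 5), (1, 6), (1, 7), (1, 8), (1, 9), (1, 10), (1, 11), (1, 12), (1, 13), (1, 14), (1, 15), (2, 0), (2, 1), (2, 2), (2, 3), (2, 4), (2, 5), (2, 6), (2, 7), (2, 8), (2, 9), (2, 10), (2, 11), (2, 12), (2, 13), (2, 14), (2, 15), (5, 0), (5, 1), (5, 2), (5, 3), (5, 4), (5, 5), (5, 6), (5, 7), (5, 8), (5, 9), (5, 10), (5, 11), (5, 12), (5, 13), (5, 14), (5, 15), (6, 0), (6, 1), (6, 2), (6, 3), (6, 4), (6, 5), (6, 6), (6, 7), (6, 8), (6, 9), (6, 10), (6, 11), (6, 12), (6, 13), (6, 14), (6, 15)]

Answer: ................
OOOOOOOOOOOOOOOO
OOOOOOOOOOOOOOOO
................
................
OOOOOOOOOOOOOOOO
OOOOOOOOOOOOOOOO
................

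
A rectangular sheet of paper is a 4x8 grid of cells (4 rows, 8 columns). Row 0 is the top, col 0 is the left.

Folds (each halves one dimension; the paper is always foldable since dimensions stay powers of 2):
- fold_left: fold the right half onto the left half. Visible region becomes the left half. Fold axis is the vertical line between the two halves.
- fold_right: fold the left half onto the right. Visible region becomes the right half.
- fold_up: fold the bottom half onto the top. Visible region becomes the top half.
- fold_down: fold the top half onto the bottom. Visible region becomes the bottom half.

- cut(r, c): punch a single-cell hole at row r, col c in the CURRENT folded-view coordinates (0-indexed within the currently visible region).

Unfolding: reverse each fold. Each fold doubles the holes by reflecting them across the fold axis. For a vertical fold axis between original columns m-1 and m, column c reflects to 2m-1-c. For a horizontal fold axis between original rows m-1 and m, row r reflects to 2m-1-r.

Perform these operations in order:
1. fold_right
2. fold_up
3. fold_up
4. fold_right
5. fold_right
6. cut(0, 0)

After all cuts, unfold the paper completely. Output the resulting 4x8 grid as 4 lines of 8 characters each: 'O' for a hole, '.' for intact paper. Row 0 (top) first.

Op 1 fold_right: fold axis v@4; visible region now rows[0,4) x cols[4,8) = 4x4
Op 2 fold_up: fold axis h@2; visible region now rows[0,2) x cols[4,8) = 2x4
Op 3 fold_up: fold axis h@1; visible region now rows[0,1) x cols[4,8) = 1x4
Op 4 fold_right: fold axis v@6; visible region now rows[0,1) x cols[6,8) = 1x2
Op 5 fold_right: fold axis v@7; visible region now rows[0,1) x cols[7,8) = 1x1
Op 6 cut(0, 0): punch at orig (0,7); cuts so far [(0, 7)]; region rows[0,1) x cols[7,8) = 1x1
Unfold 1 (reflect across v@7): 2 holes -> [(0, 6), (0, 7)]
Unfold 2 (reflect across v@6): 4 holes -> [(0, 4), (0, 5), (0, 6), (0, 7)]
Unfold 3 (reflect across h@1): 8 holes -> [(0, 4), (0, 5), (0, 6), (0, 7), (1, 4), (1, 5), (1, 6), (1, 7)]
Unfold 4 (reflect across h@2): 16 holes -> [(0, 4), (0, 5), (0, 6), (0, 7), (1, 4), (1, 5), (1, 6), (1, 7), (2, 4), (2, 5), (2, 6), (2, 7), (3, 4), (3, 5), (3, 6), (3, 7)]
Unfold 5 (reflect across v@4): 32 holes -> [(0, 0), (0, 1), (0, 2), (0, 3), (0, 4), (0, 5), (0, 6), (0, 7), (1, 0), (1, 1), (1, 2), (1, 3), (1, 4), (1, 5), (1, 6), (1, 7), (2, 0), (2, 1), (2, 2), (2, 3), (2, 4), (2, 5), (2, 6), (2, 7), (3, 0), (3, 1), (3, 2), (3, 3), (3, 4), (3, 5), (3, 6), (3, 7)]

Answer: OOOOOOOO
OOOOOOOO
OOOOOOOO
OOOOOOOO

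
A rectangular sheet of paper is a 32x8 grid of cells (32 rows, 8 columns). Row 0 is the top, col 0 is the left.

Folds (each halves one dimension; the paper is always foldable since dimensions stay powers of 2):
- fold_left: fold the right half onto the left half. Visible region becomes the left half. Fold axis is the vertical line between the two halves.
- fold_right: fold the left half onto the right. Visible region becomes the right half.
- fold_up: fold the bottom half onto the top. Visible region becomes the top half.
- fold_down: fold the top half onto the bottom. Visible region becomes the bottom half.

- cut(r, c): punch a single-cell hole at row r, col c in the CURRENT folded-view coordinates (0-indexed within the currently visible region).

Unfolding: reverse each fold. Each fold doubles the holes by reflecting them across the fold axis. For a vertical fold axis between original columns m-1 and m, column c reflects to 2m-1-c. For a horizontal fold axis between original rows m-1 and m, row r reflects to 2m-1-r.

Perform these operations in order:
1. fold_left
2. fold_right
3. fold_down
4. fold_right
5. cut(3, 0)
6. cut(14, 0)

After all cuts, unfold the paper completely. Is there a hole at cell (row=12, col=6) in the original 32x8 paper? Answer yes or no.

Op 1 fold_left: fold axis v@4; visible region now rows[0,32) x cols[0,4) = 32x4
Op 2 fold_right: fold axis v@2; visible region now rows[0,32) x cols[2,4) = 32x2
Op 3 fold_down: fold axis h@16; visible region now rows[16,32) x cols[2,4) = 16x2
Op 4 fold_right: fold axis v@3; visible region now rows[16,32) x cols[3,4) = 16x1
Op 5 cut(3, 0): punch at orig (19,3); cuts so far [(19, 3)]; region rows[16,32) x cols[3,4) = 16x1
Op 6 cut(14, 0): punch at orig (30,3); cuts so far [(19, 3), (30, 3)]; region rows[16,32) x cols[3,4) = 16x1
Unfold 1 (reflect across v@3): 4 holes -> [(19, 2), (19, 3), (30, 2), (30, 3)]
Unfold 2 (reflect across h@16): 8 holes -> [(1, 2), (1, 3), (12, 2), (12, 3), (19, 2), (19, 3), (30, 2), (30, 3)]
Unfold 3 (reflect across v@2): 16 holes -> [(1, 0), (1, 1), (1, 2), (1, 3), (12, 0), (12, 1), (12, 2), (12, 3), (19, 0), (19, 1), (19, 2), (19, 3), (30, 0), (30, 1), (30, 2), (30, 3)]
Unfold 4 (reflect across v@4): 32 holes -> [(1, 0), (1, 1), (1, 2), (1, 3), (1, 4), (1, 5), (1, 6), (1, 7), (12, 0), (12, 1), (12, 2), (12, 3), (12, 4), (12, 5), (12, 6), (12, 7), (19, 0), (19, 1), (19, 2), (19, 3), (19, 4), (19, 5), (19, 6), (19, 7), (30, 0), (30, 1), (30, 2), (30, 3), (30, 4), (30, 5), (30, 6), (30, 7)]
Holes: [(1, 0), (1, 1), (1, 2), (1, 3), (1, 4), (1, 5), (1, 6), (1, 7), (12, 0), (12, 1), (12, 2), (12, 3), (12, 4), (12, 5), (12, 6), (12, 7), (19, 0), (19, 1), (19, 2), (19, 3), (19, 4), (19, 5), (19, 6), (19, 7), (30, 0), (30, 1), (30, 2), (30, 3), (30, 4), (30, 5), (30, 6), (30, 7)]

Answer: yes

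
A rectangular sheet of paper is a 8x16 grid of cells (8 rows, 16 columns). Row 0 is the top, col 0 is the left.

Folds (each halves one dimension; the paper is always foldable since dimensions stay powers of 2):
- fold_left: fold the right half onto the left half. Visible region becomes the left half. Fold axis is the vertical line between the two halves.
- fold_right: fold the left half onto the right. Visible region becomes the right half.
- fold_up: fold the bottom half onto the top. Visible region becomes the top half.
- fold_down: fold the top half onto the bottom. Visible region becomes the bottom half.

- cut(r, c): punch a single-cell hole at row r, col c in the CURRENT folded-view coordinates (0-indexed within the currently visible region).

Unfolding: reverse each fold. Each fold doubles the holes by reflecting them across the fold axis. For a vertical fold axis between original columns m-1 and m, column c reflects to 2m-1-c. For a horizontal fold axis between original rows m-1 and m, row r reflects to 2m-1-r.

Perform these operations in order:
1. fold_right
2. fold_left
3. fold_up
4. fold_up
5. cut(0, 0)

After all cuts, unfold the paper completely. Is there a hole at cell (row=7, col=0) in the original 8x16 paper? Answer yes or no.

Answer: yes

Derivation:
Op 1 fold_right: fold axis v@8; visible region now rows[0,8) x cols[8,16) = 8x8
Op 2 fold_left: fold axis v@12; visible region now rows[0,8) x cols[8,12) = 8x4
Op 3 fold_up: fold axis h@4; visible region now rows[0,4) x cols[8,12) = 4x4
Op 4 fold_up: fold axis h@2; visible region now rows[0,2) x cols[8,12) = 2x4
Op 5 cut(0, 0): punch at orig (0,8); cuts so far [(0, 8)]; region rows[0,2) x cols[8,12) = 2x4
Unfold 1 (reflect across h@2): 2 holes -> [(0, 8), (3, 8)]
Unfold 2 (reflect across h@4): 4 holes -> [(0, 8), (3, 8), (4, 8), (7, 8)]
Unfold 3 (reflect across v@12): 8 holes -> [(0, 8), (0, 15), (3, 8), (3, 15), (4, 8), (4, 15), (7, 8), (7, 15)]
Unfold 4 (reflect across v@8): 16 holes -> [(0, 0), (0, 7), (0, 8), (0, 15), (3, 0), (3, 7), (3, 8), (3, 15), (4, 0), (4, 7), (4, 8), (4, 15), (7, 0), (7, 7), (7, 8), (7, 15)]
Holes: [(0, 0), (0, 7), (0, 8), (0, 15), (3, 0), (3, 7), (3, 8), (3, 15), (4, 0), (4, 7), (4, 8), (4, 15), (7, 0), (7, 7), (7, 8), (7, 15)]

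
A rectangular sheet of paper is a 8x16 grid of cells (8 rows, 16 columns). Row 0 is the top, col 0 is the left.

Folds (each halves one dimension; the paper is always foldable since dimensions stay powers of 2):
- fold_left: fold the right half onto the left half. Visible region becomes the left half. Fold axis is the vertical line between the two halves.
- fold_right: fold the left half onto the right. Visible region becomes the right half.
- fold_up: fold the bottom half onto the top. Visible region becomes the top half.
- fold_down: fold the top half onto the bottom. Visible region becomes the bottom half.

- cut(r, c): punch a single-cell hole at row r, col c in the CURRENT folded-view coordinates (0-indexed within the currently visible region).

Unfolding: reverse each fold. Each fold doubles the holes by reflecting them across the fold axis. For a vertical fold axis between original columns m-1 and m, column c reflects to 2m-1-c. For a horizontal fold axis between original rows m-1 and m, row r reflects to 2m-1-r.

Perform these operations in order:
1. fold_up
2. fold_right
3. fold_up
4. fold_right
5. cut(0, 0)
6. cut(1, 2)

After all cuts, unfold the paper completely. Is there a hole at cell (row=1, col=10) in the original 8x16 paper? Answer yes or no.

Op 1 fold_up: fold axis h@4; visible region now rows[0,4) x cols[0,16) = 4x16
Op 2 fold_right: fold axis v@8; visible region now rows[0,4) x cols[8,16) = 4x8
Op 3 fold_up: fold axis h@2; visible region now rows[0,2) x cols[8,16) = 2x8
Op 4 fold_right: fold axis v@12; visible region now rows[0,2) x cols[12,16) = 2x4
Op 5 cut(0, 0): punch at orig (0,12); cuts so far [(0, 12)]; region rows[0,2) x cols[12,16) = 2x4
Op 6 cut(1, 2): punch at orig (1,14); cuts so far [(0, 12), (1, 14)]; region rows[0,2) x cols[12,16) = 2x4
Unfold 1 (reflect across v@12): 4 holes -> [(0, 11), (0, 12), (1, 9), (1, 14)]
Unfold 2 (reflect across h@2): 8 holes -> [(0, 11), (0, 12), (1, 9), (1, 14), (2, 9), (2, 14), (3, 11), (3, 12)]
Unfold 3 (reflect across v@8): 16 holes -> [(0, 3), (0, 4), (0, 11), (0, 12), (1, 1), (1, 6), (1, 9), (1, 14), (2, 1), (2, 6), (2, 9), (2, 14), (3, 3), (3, 4), (3, 11), (3, 12)]
Unfold 4 (reflect across h@4): 32 holes -> [(0, 3), (0, 4), (0, 11), (0, 12), (1, 1), (1, 6), (1, 9), (1, 14), (2, 1), (2, 6), (2, 9), (2, 14), (3, 3), (3, 4), (3, 11), (3, 12), (4, 3), (4, 4), (4, 11), (4, 12), (5, 1), (5, 6), (5, 9), (5, 14), (6, 1), (6, 6), (6, 9), (6, 14), (7, 3), (7, 4), (7, 11), (7, 12)]
Holes: [(0, 3), (0, 4), (0, 11), (0, 12), (1, 1), (1, 6), (1, 9), (1, 14), (2, 1), (2, 6), (2, 9), (2, 14), (3, 3), (3, 4), (3, 11), (3, 12), (4, 3), (4, 4), (4, 11), (4, 12), (5, 1), (5, 6), (5, 9), (5, 14), (6, 1), (6, 6), (6, 9), (6, 14), (7, 3), (7, 4), (7, 11), (7, 12)]

Answer: no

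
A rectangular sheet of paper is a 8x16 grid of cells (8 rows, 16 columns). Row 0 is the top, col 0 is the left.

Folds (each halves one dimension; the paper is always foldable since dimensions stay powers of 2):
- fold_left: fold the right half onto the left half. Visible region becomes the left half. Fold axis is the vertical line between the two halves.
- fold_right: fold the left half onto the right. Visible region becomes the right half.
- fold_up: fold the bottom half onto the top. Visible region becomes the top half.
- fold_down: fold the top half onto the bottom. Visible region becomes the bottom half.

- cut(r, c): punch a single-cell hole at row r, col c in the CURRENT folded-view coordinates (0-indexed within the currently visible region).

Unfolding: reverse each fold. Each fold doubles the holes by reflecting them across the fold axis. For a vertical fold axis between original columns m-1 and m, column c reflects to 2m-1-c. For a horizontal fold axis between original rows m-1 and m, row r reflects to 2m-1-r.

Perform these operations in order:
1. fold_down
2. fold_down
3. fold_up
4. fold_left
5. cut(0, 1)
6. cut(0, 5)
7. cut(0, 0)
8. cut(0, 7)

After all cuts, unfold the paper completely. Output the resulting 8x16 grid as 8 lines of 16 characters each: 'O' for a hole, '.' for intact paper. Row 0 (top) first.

Op 1 fold_down: fold axis h@4; visible region now rows[4,8) x cols[0,16) = 4x16
Op 2 fold_down: fold axis h@6; visible region now rows[6,8) x cols[0,16) = 2x16
Op 3 fold_up: fold axis h@7; visible region now rows[6,7) x cols[0,16) = 1x16
Op 4 fold_left: fold axis v@8; visible region now rows[6,7) x cols[0,8) = 1x8
Op 5 cut(0, 1): punch at orig (6,1); cuts so far [(6, 1)]; region rows[6,7) x cols[0,8) = 1x8
Op 6 cut(0, 5): punch at orig (6,5); cuts so far [(6, 1), (6, 5)]; region rows[6,7) x cols[0,8) = 1x8
Op 7 cut(0, 0): punch at orig (6,0); cuts so far [(6, 0), (6, 1), (6, 5)]; region rows[6,7) x cols[0,8) = 1x8
Op 8 cut(0, 7): punch at orig (6,7); cuts so far [(6, 0), (6, 1), (6, 5), (6, 7)]; region rows[6,7) x cols[0,8) = 1x8
Unfold 1 (reflect across v@8): 8 holes -> [(6, 0), (6, 1), (6, 5), (6, 7), (6, 8), (6, 10), (6, 14), (6, 15)]
Unfold 2 (reflect across h@7): 16 holes -> [(6, 0), (6, 1), (6, 5), (6, 7), (6, 8), (6, 10), (6, 14), (6, 15), (7, 0), (7, 1), (7, 5), (7, 7), (7, 8), (7, 10), (7, 14), (7, 15)]
Unfold 3 (reflect across h@6): 32 holes -> [(4, 0), (4, 1), (4, 5), (4, 7), (4, 8), (4, 10), (4, 14), (4, 15), (5, 0), (5, 1), (5, 5), (5, 7), (5, 8), (5, 10), (5, 14), (5, 15), (6, 0), (6, 1), (6, 5), (6, 7), (6, 8), (6, 10), (6, 14), (6, 15), (7, 0), (7, 1), (7, 5), (7, 7), (7, 8), (7, 10), (7, 14), (7, 15)]
Unfold 4 (reflect across h@4): 64 holes -> [(0, 0), (0, 1), (0, 5), (0, 7), (0, 8), (0, 10), (0, 14), (0, 15), (1, 0), (1, 1), (1, 5), (1, 7), (1, 8), (1, 10), (1, 14), (1, 15), (2, 0), (2, 1), (2, 5), (2, 7), (2, 8), (2, 10), (2, 14), (2, 15), (3, 0), (3, 1), (3, 5), (3, 7), (3, 8), (3, 10), (3, 14), (3, 15), (4, 0), (4, 1), (4, 5), (4, 7), (4, 8), (4, 10), (4, 14), (4, 15), (5, 0), (5, 1), (5, 5), (5, 7), (5, 8), (5, 10), (5, 14), (5, 15), (6, 0), (6, 1), (6, 5), (6, 7), (6, 8), (6, 10), (6, 14), (6, 15), (7, 0), (7, 1), (7, 5), (7, 7), (7, 8), (7, 10), (7, 14), (7, 15)]

Answer: OO...O.OO.O...OO
OO...O.OO.O...OO
OO...O.OO.O...OO
OO...O.OO.O...OO
OO...O.OO.O...OO
OO...O.OO.O...OO
OO...O.OO.O...OO
OO...O.OO.O...OO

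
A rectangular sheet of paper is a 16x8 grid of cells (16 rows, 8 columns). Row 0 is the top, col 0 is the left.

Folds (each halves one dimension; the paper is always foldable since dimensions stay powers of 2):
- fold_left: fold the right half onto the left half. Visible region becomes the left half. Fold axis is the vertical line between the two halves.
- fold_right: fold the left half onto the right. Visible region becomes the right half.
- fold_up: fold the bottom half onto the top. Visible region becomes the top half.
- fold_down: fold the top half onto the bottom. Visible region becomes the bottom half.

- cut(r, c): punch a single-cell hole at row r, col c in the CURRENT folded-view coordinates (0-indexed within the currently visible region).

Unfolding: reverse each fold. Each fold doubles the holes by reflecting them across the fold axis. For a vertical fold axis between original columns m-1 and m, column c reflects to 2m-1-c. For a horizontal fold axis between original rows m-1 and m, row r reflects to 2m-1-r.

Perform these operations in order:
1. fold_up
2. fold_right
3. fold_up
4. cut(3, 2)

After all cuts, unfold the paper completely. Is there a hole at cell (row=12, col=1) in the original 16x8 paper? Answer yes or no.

Op 1 fold_up: fold axis h@8; visible region now rows[0,8) x cols[0,8) = 8x8
Op 2 fold_right: fold axis v@4; visible region now rows[0,8) x cols[4,8) = 8x4
Op 3 fold_up: fold axis h@4; visible region now rows[0,4) x cols[4,8) = 4x4
Op 4 cut(3, 2): punch at orig (3,6); cuts so far [(3, 6)]; region rows[0,4) x cols[4,8) = 4x4
Unfold 1 (reflect across h@4): 2 holes -> [(3, 6), (4, 6)]
Unfold 2 (reflect across v@4): 4 holes -> [(3, 1), (3, 6), (4, 1), (4, 6)]
Unfold 3 (reflect across h@8): 8 holes -> [(3, 1), (3, 6), (4, 1), (4, 6), (11, 1), (11, 6), (12, 1), (12, 6)]
Holes: [(3, 1), (3, 6), (4, 1), (4, 6), (11, 1), (11, 6), (12, 1), (12, 6)]

Answer: yes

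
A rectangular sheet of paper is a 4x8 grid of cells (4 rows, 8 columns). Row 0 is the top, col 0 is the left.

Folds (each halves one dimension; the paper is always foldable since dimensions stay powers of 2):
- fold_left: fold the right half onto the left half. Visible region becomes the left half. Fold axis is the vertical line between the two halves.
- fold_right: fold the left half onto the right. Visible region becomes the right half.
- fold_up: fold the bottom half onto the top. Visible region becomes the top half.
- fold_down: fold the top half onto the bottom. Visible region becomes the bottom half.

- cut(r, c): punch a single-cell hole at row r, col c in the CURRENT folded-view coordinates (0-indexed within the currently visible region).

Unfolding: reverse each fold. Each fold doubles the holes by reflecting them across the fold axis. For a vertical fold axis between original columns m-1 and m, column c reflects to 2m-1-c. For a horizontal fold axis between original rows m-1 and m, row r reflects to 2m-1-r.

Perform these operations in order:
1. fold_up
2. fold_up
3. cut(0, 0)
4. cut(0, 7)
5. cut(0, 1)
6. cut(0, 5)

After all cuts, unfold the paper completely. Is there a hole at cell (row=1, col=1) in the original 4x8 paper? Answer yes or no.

Op 1 fold_up: fold axis h@2; visible region now rows[0,2) x cols[0,8) = 2x8
Op 2 fold_up: fold axis h@1; visible region now rows[0,1) x cols[0,8) = 1x8
Op 3 cut(0, 0): punch at orig (0,0); cuts so far [(0, 0)]; region rows[0,1) x cols[0,8) = 1x8
Op 4 cut(0, 7): punch at orig (0,7); cuts so far [(0, 0), (0, 7)]; region rows[0,1) x cols[0,8) = 1x8
Op 5 cut(0, 1): punch at orig (0,1); cuts so far [(0, 0), (0, 1), (0, 7)]; region rows[0,1) x cols[0,8) = 1x8
Op 6 cut(0, 5): punch at orig (0,5); cuts so far [(0, 0), (0, 1), (0, 5), (0, 7)]; region rows[0,1) x cols[0,8) = 1x8
Unfold 1 (reflect across h@1): 8 holes -> [(0, 0), (0, 1), (0, 5), (0, 7), (1, 0), (1, 1), (1, 5), (1, 7)]
Unfold 2 (reflect across h@2): 16 holes -> [(0, 0), (0, 1), (0, 5), (0, 7), (1, 0), (1, 1), (1, 5), (1, 7), (2, 0), (2, 1), (2, 5), (2, 7), (3, 0), (3, 1), (3, 5), (3, 7)]
Holes: [(0, 0), (0, 1), (0, 5), (0, 7), (1, 0), (1, 1), (1, 5), (1, 7), (2, 0), (2, 1), (2, 5), (2, 7), (3, 0), (3, 1), (3, 5), (3, 7)]

Answer: yes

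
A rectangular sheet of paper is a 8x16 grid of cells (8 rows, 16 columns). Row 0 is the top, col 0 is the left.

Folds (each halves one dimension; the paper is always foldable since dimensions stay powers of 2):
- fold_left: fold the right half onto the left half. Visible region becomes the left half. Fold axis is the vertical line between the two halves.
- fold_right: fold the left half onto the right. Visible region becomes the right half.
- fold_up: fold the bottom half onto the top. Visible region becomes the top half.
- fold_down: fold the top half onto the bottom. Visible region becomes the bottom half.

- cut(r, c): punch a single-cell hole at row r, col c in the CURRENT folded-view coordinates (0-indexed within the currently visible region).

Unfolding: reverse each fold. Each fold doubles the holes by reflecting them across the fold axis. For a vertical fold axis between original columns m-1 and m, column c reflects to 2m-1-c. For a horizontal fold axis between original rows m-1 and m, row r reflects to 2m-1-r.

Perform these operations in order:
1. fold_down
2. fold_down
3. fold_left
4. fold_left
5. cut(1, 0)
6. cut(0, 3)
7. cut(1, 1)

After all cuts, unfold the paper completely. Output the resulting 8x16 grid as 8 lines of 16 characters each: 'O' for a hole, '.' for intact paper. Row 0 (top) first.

Op 1 fold_down: fold axis h@4; visible region now rows[4,8) x cols[0,16) = 4x16
Op 2 fold_down: fold axis h@6; visible region now rows[6,8) x cols[0,16) = 2x16
Op 3 fold_left: fold axis v@8; visible region now rows[6,8) x cols[0,8) = 2x8
Op 4 fold_left: fold axis v@4; visible region now rows[6,8) x cols[0,4) = 2x4
Op 5 cut(1, 0): punch at orig (7,0); cuts so far [(7, 0)]; region rows[6,8) x cols[0,4) = 2x4
Op 6 cut(0, 3): punch at orig (6,3); cuts so far [(6, 3), (7, 0)]; region rows[6,8) x cols[0,4) = 2x4
Op 7 cut(1, 1): punch at orig (7,1); cuts so far [(6, 3), (7, 0), (7, 1)]; region rows[6,8) x cols[0,4) = 2x4
Unfold 1 (reflect across v@4): 6 holes -> [(6, 3), (6, 4), (7, 0), (7, 1), (7, 6), (7, 7)]
Unfold 2 (reflect across v@8): 12 holes -> [(6, 3), (6, 4), (6, 11), (6, 12), (7, 0), (7, 1), (7, 6), (7, 7), (7, 8), (7, 9), (7, 14), (7, 15)]
Unfold 3 (reflect across h@6): 24 holes -> [(4, 0), (4, 1), (4, 6), (4, 7), (4, 8), (4, 9), (4, 14), (4, 15), (5, 3), (5, 4), (5, 11), (5, 12), (6, 3), (6, 4), (6, 11), (6, 12), (7, 0), (7, 1), (7, 6), (7, 7), (7, 8), (7, 9), (7, 14), (7, 15)]
Unfold 4 (reflect across h@4): 48 holes -> [(0, 0), (0, 1), (0, 6), (0, 7), (0, 8), (0, 9), (0, 14), (0, 15), (1, 3), (1, 4), (1, 11), (1, 12), (2, 3), (2, 4), (2, 11), (2, 12), (3, 0), (3, 1), (3, 6), (3, 7), (3, 8), (3, 9), (3, 14), (3, 15), (4, 0), (4, 1), (4, 6), (4, 7), (4, 8), (4, 9), (4, 14), (4, 15), (5, 3), (5, 4), (5, 11), (5, 12), (6, 3), (6, 4), (6, 11), (6, 12), (7, 0), (7, 1), (7, 6), (7, 7), (7, 8), (7, 9), (7, 14), (7, 15)]

Answer: OO....OOOO....OO
...OO......OO...
...OO......OO...
OO....OOOO....OO
OO....OOOO....OO
...OO......OO...
...OO......OO...
OO....OOOO....OO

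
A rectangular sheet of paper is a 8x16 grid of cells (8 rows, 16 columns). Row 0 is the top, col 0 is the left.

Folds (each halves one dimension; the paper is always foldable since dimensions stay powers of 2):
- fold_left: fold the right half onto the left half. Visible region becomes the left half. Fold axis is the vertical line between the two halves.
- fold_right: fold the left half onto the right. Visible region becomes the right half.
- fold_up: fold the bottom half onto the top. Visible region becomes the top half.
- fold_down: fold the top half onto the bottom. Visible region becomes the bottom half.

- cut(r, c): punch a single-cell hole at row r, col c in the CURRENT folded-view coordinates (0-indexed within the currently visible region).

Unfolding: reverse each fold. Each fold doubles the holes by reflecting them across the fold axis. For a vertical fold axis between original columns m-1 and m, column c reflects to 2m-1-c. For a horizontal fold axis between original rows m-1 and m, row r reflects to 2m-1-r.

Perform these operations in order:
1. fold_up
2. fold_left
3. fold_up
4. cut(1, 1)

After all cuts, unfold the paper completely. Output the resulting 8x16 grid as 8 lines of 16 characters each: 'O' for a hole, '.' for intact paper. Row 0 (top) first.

Answer: ................
.O............O.
.O............O.
................
................
.O............O.
.O............O.
................

Derivation:
Op 1 fold_up: fold axis h@4; visible region now rows[0,4) x cols[0,16) = 4x16
Op 2 fold_left: fold axis v@8; visible region now rows[0,4) x cols[0,8) = 4x8
Op 3 fold_up: fold axis h@2; visible region now rows[0,2) x cols[0,8) = 2x8
Op 4 cut(1, 1): punch at orig (1,1); cuts so far [(1, 1)]; region rows[0,2) x cols[0,8) = 2x8
Unfold 1 (reflect across h@2): 2 holes -> [(1, 1), (2, 1)]
Unfold 2 (reflect across v@8): 4 holes -> [(1, 1), (1, 14), (2, 1), (2, 14)]
Unfold 3 (reflect across h@4): 8 holes -> [(1, 1), (1, 14), (2, 1), (2, 14), (5, 1), (5, 14), (6, 1), (6, 14)]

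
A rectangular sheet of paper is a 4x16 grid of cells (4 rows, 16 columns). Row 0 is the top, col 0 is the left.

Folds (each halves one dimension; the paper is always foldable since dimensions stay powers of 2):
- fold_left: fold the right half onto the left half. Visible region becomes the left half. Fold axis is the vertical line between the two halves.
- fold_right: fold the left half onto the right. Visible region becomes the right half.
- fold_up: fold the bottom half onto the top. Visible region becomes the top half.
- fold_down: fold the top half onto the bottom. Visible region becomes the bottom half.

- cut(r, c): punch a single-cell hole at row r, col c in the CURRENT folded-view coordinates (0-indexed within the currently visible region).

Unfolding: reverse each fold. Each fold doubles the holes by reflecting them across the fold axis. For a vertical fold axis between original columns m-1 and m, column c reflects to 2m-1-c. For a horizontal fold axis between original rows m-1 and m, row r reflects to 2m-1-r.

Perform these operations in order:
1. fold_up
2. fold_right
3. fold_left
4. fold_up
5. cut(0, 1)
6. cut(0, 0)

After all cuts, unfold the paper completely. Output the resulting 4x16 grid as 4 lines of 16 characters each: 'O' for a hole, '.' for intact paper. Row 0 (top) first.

Answer: OO....OOOO....OO
OO....OOOO....OO
OO....OOOO....OO
OO....OOOO....OO

Derivation:
Op 1 fold_up: fold axis h@2; visible region now rows[0,2) x cols[0,16) = 2x16
Op 2 fold_right: fold axis v@8; visible region now rows[0,2) x cols[8,16) = 2x8
Op 3 fold_left: fold axis v@12; visible region now rows[0,2) x cols[8,12) = 2x4
Op 4 fold_up: fold axis h@1; visible region now rows[0,1) x cols[8,12) = 1x4
Op 5 cut(0, 1): punch at orig (0,9); cuts so far [(0, 9)]; region rows[0,1) x cols[8,12) = 1x4
Op 6 cut(0, 0): punch at orig (0,8); cuts so far [(0, 8), (0, 9)]; region rows[0,1) x cols[8,12) = 1x4
Unfold 1 (reflect across h@1): 4 holes -> [(0, 8), (0, 9), (1, 8), (1, 9)]
Unfold 2 (reflect across v@12): 8 holes -> [(0, 8), (0, 9), (0, 14), (0, 15), (1, 8), (1, 9), (1, 14), (1, 15)]
Unfold 3 (reflect across v@8): 16 holes -> [(0, 0), (0, 1), (0, 6), (0, 7), (0, 8), (0, 9), (0, 14), (0, 15), (1, 0), (1, 1), (1, 6), (1, 7), (1, 8), (1, 9), (1, 14), (1, 15)]
Unfold 4 (reflect across h@2): 32 holes -> [(0, 0), (0, 1), (0, 6), (0, 7), (0, 8), (0, 9), (0, 14), (0, 15), (1, 0), (1, 1), (1, 6), (1, 7), (1, 8), (1, 9), (1, 14), (1, 15), (2, 0), (2, 1), (2, 6), (2, 7), (2, 8), (2, 9), (2, 14), (2, 15), (3, 0), (3, 1), (3, 6), (3, 7), (3, 8), (3, 9), (3, 14), (3, 15)]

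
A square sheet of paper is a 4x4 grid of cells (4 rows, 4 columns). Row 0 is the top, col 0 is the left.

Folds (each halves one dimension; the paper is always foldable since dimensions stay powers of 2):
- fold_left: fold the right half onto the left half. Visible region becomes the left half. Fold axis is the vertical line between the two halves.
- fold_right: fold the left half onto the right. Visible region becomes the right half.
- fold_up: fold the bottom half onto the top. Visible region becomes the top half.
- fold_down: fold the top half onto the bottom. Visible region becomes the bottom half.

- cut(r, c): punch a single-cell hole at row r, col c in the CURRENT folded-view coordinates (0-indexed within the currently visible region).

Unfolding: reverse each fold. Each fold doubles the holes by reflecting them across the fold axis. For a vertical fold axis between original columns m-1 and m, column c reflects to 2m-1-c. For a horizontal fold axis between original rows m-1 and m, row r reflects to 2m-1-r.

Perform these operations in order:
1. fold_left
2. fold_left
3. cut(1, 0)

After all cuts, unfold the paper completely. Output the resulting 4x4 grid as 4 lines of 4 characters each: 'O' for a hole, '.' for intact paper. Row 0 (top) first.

Answer: ....
OOOO
....
....

Derivation:
Op 1 fold_left: fold axis v@2; visible region now rows[0,4) x cols[0,2) = 4x2
Op 2 fold_left: fold axis v@1; visible region now rows[0,4) x cols[0,1) = 4x1
Op 3 cut(1, 0): punch at orig (1,0); cuts so far [(1, 0)]; region rows[0,4) x cols[0,1) = 4x1
Unfold 1 (reflect across v@1): 2 holes -> [(1, 0), (1, 1)]
Unfold 2 (reflect across v@2): 4 holes -> [(1, 0), (1, 1), (1, 2), (1, 3)]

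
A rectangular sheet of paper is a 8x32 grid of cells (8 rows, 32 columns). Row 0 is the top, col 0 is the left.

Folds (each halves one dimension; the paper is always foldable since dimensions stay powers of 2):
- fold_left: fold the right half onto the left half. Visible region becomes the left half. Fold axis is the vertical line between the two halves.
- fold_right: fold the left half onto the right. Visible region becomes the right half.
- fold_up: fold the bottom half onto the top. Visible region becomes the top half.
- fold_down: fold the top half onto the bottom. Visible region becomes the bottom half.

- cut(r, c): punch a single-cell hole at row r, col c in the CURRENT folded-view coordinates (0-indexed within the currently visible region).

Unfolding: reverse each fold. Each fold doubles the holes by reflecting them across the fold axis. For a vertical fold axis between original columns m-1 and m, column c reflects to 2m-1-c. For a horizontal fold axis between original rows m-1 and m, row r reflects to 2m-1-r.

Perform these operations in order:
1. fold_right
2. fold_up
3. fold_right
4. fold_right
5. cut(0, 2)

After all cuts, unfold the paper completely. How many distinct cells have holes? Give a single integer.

Op 1 fold_right: fold axis v@16; visible region now rows[0,8) x cols[16,32) = 8x16
Op 2 fold_up: fold axis h@4; visible region now rows[0,4) x cols[16,32) = 4x16
Op 3 fold_right: fold axis v@24; visible region now rows[0,4) x cols[24,32) = 4x8
Op 4 fold_right: fold axis v@28; visible region now rows[0,4) x cols[28,32) = 4x4
Op 5 cut(0, 2): punch at orig (0,30); cuts so far [(0, 30)]; region rows[0,4) x cols[28,32) = 4x4
Unfold 1 (reflect across v@28): 2 holes -> [(0, 25), (0, 30)]
Unfold 2 (reflect across v@24): 4 holes -> [(0, 17), (0, 22), (0, 25), (0, 30)]
Unfold 3 (reflect across h@4): 8 holes -> [(0, 17), (0, 22), (0, 25), (0, 30), (7, 17), (7, 22), (7, 25), (7, 30)]
Unfold 4 (reflect across v@16): 16 holes -> [(0, 1), (0, 6), (0, 9), (0, 14), (0, 17), (0, 22), (0, 25), (0, 30), (7, 1), (7, 6), (7, 9), (7, 14), (7, 17), (7, 22), (7, 25), (7, 30)]

Answer: 16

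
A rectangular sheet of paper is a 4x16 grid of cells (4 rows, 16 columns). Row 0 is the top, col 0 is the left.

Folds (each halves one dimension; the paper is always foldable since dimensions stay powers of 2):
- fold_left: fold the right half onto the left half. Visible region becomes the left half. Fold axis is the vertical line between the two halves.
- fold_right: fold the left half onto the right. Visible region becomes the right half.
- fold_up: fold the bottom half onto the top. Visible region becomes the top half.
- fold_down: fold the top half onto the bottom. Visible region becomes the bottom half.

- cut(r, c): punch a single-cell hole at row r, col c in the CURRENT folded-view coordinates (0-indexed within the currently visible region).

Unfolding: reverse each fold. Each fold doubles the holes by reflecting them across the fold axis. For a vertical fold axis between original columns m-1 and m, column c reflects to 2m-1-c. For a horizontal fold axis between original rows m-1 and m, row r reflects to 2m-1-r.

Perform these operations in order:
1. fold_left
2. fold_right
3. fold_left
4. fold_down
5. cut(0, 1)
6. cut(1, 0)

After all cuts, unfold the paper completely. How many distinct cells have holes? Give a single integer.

Op 1 fold_left: fold axis v@8; visible region now rows[0,4) x cols[0,8) = 4x8
Op 2 fold_right: fold axis v@4; visible region now rows[0,4) x cols[4,8) = 4x4
Op 3 fold_left: fold axis v@6; visible region now rows[0,4) x cols[4,6) = 4x2
Op 4 fold_down: fold axis h@2; visible region now rows[2,4) x cols[4,6) = 2x2
Op 5 cut(0, 1): punch at orig (2,5); cuts so far [(2, 5)]; region rows[2,4) x cols[4,6) = 2x2
Op 6 cut(1, 0): punch at orig (3,4); cuts so far [(2, 5), (3, 4)]; region rows[2,4) x cols[4,6) = 2x2
Unfold 1 (reflect across h@2): 4 holes -> [(0, 4), (1, 5), (2, 5), (3, 4)]
Unfold 2 (reflect across v@6): 8 holes -> [(0, 4), (0, 7), (1, 5), (1, 6), (2, 5), (2, 6), (3, 4), (3, 7)]
Unfold 3 (reflect across v@4): 16 holes -> [(0, 0), (0, 3), (0, 4), (0, 7), (1, 1), (1, 2), (1, 5), (1, 6), (2, 1), (2, 2), (2, 5), (2, 6), (3, 0), (3, 3), (3, 4), (3, 7)]
Unfold 4 (reflect across v@8): 32 holes -> [(0, 0), (0, 3), (0, 4), (0, 7), (0, 8), (0, 11), (0, 12), (0, 15), (1, 1), (1, 2), (1, 5), (1, 6), (1, 9), (1, 10), (1, 13), (1, 14), (2, 1), (2, 2), (2, 5), (2, 6), (2, 9), (2, 10), (2, 13), (2, 14), (3, 0), (3, 3), (3, 4), (3, 7), (3, 8), (3, 11), (3, 12), (3, 15)]

Answer: 32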